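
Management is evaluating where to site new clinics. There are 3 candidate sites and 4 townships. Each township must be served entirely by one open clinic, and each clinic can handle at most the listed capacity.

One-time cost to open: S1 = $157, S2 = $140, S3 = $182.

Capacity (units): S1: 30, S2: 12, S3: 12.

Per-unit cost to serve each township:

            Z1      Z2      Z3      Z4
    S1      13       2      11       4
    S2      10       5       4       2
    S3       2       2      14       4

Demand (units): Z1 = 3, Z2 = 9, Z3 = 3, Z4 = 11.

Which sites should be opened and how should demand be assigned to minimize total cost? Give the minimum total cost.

Open {S1}: Z1→S1 13·3=39, Z2→S1 2·9=18, Z3→S1 11·3=33, Z4→S1 4·11=44.
Loads: S1 carries 26/30. Service 134; fixed 157; total 291.
Next best feasible plan costs 401.

Minimum total cost: 291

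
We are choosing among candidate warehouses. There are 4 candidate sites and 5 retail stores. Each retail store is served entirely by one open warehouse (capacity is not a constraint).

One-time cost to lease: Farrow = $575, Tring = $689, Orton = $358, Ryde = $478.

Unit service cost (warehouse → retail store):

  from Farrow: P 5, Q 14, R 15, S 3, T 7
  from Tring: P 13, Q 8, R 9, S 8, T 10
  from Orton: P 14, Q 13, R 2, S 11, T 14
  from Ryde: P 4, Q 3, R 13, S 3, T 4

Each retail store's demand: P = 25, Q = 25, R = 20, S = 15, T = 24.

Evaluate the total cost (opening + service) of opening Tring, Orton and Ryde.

Total cost: 1881

Each retail store is assigned to its cheapest site among the open ones.
{Tring, Orton, Ryde}: P→Ryde 4·25=100, Q→Ryde 3·25=75, R→Orton 2·20=40, S→Ryde 3·15=45, T→Ryde 4·24=96. Service 356; fixed 1525; total 1881.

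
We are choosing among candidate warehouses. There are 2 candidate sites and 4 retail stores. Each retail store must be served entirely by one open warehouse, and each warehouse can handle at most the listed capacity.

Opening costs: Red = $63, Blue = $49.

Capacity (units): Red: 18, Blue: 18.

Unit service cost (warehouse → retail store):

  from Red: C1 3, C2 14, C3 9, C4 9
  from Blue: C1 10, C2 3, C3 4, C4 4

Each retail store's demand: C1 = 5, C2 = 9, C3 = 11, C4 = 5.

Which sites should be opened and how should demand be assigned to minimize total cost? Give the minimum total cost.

Open {Red, Blue}: C1→Red 3·5=15, C2→Blue 3·9=27, C3→Red 9·11=99, C4→Blue 4·5=20.
Loads: Red carries 16/18, Blue carries 14/18. Service 161; fixed 112; total 273.
Next best feasible plan costs 317.

Minimum total cost: 273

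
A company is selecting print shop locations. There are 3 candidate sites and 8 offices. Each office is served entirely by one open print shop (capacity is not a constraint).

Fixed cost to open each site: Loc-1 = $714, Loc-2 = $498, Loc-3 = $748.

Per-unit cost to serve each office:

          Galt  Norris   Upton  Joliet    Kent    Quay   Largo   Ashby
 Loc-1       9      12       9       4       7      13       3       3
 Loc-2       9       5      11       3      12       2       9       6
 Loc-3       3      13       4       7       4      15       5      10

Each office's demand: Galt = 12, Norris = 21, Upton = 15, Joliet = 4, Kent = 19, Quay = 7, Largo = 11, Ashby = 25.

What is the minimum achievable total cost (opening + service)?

Minimum total cost: 1379

For any fixed open set, each office goes to its cheapest open site; total = fixed + service.
{Loc-2}: Galt→Loc-2 9·12=108, Norris→Loc-2 5·21=105, Upton→Loc-2 11·15=165, Joliet→Loc-2 3·4=12, Kent→Loc-2 12·19=228, Quay→Loc-2 2·7=14, Largo→Loc-2 9·11=99, Ashby→Loc-2 6·25=150. Service 881; fixed 498; total 1379.
{Loc-1}: Galt→Loc-1 9·12=108, Norris→Loc-1 12·21=252, Upton→Loc-1 9·15=135, Joliet→Loc-1 4·4=16, Kent→Loc-1 7·19=133, Quay→Loc-1 13·7=91, Largo→Loc-1 3·11=33, Ashby→Loc-1 3·25=75. Service 843; fixed 714; total 1557.
{Loc-3}: service 883 + fixed 748 = 1631
{Loc-1, Loc-2, Loc-3}: service 411 + fixed 1960 = 2371
(All 7 nonempty subsets were checked; Loc-2 only is lowest.)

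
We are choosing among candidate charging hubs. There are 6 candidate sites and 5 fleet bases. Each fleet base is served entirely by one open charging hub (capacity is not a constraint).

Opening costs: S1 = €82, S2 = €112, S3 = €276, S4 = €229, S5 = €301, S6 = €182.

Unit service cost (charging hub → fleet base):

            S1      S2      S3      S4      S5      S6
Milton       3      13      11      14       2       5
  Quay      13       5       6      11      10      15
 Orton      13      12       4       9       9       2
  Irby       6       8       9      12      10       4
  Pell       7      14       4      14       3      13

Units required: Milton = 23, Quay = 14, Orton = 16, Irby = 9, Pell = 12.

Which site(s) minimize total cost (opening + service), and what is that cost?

For any fixed open set, each fleet base goes to its cheapest open site; total = fixed + service.
{S1, S2}: Milton→S1 3·23=69, Quay→S2 5·14=70, Orton→S2 12·16=192, Irby→S1 6·9=54, Pell→S1 7·12=84. Service 469; fixed 194; total 663.
{S1, S2, S6}: Milton→S1 3·23=69, Quay→S2 5·14=70, Orton→S6 2·16=32, Irby→S6 4·9=36, Pell→S1 7·12=84. Service 291; fixed 376; total 667.
{S1, S6}: Milton→S1 3·23=69, Quay→S1 13·14=182, Orton→S6 2·16=32, Irby→S6 4·9=36, Pell→S1 7·12=84. Service 403; fixed 264; total 667.
{S1, S2, S3, S4, S5, S6}: Milton→S5 2·23=46, Quay→S2 5·14=70, Orton→S6 2·16=32, Irby→S6 4·9=36, Pell→S5 3·12=36. Service 220; fixed 1182; total 1402.
No other subset beats 663.

Open S1 and S2; minimum total cost 663.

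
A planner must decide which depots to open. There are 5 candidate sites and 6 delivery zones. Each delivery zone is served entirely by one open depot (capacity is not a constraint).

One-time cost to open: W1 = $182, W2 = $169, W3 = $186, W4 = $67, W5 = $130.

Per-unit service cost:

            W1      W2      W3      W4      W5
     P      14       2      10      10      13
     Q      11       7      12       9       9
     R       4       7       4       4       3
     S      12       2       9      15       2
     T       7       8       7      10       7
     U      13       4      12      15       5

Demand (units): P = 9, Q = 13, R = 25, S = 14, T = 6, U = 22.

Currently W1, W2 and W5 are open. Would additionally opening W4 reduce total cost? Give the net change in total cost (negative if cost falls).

No — net change +67 (cost rises by 67).

Current service cost with {W1, W2, W5}: 342.
Adding W4: each delivery zone re-picks its cheapest; new service cost 342, saving 0.
Extra fixed cost: 67. Net change = 67 − 0 = 67.
(Totals: 823 → 890.)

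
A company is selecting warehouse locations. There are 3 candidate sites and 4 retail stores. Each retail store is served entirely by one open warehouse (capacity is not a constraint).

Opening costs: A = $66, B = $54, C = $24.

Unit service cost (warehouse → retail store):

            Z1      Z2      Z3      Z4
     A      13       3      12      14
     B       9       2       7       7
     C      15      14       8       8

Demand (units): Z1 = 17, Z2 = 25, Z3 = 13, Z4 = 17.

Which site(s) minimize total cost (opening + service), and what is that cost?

For any fixed open set, each retail store goes to its cheapest open site; total = fixed + service.
{B}: Z1→B 9·17=153, Z2→B 2·25=50, Z3→B 7·13=91, Z4→B 7·17=119. Service 413; fixed 54; total 467.
{B, C}: service 413 + fixed 78 = 491
{A, B}: service 413 + fixed 120 = 533
{A, B, C}: Z1→B 9·17=153, Z2→B 2·25=50, Z3→B 7·13=91, Z4→B 7·17=119. Service 413; fixed 144; total 557.
No other subset beats 467.

Open B only; minimum total cost 467.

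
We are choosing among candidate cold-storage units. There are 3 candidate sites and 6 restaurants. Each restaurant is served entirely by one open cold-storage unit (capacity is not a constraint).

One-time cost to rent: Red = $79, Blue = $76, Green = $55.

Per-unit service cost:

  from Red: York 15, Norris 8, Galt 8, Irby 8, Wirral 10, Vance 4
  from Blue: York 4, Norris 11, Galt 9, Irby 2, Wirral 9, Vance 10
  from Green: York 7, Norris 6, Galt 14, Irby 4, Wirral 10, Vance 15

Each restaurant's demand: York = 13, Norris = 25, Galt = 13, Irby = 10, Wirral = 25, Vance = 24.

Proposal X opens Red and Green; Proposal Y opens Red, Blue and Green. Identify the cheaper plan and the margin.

Proposal X: {Red, Green}: York→Green 7·13=91, Norris→Green 6·25=150, Galt→Red 8·13=104, Irby→Green 4·10=40, Wirral→Red 10·25=250, Vance→Red 4·24=96. Service 731; fixed 134; total 865.
Proposal Y: {Red, Blue, Green}: York→Blue 4·13=52, Norris→Green 6·25=150, Galt→Red 8·13=104, Irby→Blue 2·10=20, Wirral→Blue 9·25=225, Vance→Red 4·24=96. Service 647; fixed 210; total 857.
Difference: |865 − 857| = 8.

Proposal Y is cheaper by 8.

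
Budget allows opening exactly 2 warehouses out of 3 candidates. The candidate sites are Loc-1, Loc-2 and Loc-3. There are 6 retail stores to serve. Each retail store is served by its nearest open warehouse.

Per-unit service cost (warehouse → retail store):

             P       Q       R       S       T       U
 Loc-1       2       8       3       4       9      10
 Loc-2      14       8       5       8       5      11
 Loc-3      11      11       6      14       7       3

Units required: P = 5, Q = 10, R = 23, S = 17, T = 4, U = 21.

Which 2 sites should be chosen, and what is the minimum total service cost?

With exactly 2 open, each retail store uses its cheapest among the chosen.
{Loc-1, Loc-3}: P→Loc-1 2·5=10, Q→Loc-1 8·10=80, R→Loc-1 3·23=69, S→Loc-1 4·17=68, T→Loc-3 7·4=28, U→Loc-3 3·21=63. Service cost 318.
{Loc-1, Loc-2}: service cost 457
{Loc-2, Loc-3}: service cost 469
Among all 3 size-2 choices, {Loc-1, Loc-3} is lowest.

Choose Loc-1 and Loc-3; total service cost 318.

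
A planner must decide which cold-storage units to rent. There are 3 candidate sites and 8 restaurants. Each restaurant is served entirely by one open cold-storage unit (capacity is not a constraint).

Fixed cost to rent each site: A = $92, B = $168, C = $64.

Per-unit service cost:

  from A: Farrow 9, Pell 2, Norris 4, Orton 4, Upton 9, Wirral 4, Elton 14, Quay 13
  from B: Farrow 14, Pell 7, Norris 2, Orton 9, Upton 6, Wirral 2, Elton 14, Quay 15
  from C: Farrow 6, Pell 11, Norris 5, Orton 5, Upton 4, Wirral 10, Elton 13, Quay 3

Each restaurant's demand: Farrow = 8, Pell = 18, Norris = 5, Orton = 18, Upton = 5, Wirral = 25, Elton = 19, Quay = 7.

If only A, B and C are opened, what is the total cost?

Total cost: 828

Each restaurant is assigned to its cheapest site among the open ones.
{A, B, C}: Farrow→C 6·8=48, Pell→A 2·18=36, Norris→B 2·5=10, Orton→A 4·18=72, Upton→C 4·5=20, Wirral→B 2·25=50, Elton→C 13·19=247, Quay→C 3·7=21. Service 504; fixed 324; total 828.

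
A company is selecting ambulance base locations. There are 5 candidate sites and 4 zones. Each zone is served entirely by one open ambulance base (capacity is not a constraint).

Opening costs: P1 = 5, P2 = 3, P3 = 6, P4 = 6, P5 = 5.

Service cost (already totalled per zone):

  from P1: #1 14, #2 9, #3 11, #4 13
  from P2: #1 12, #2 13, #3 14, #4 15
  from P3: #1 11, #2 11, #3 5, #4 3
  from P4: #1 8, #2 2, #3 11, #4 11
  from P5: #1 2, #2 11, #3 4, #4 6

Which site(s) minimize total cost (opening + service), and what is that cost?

For any fixed open set, each zone goes to its cheapest open site; total = fixed + service.
{P4, P5}: #1→P5 2, #2→P4 2, #3→P5 4, #4→P5 6. Service 14; fixed 11; total 25.
{P2, P4, P5}: #1→P5 2, #2→P4 2, #3→P5 4, #4→P5 6. Service 14; fixed 14; total 28.
{P3, P4, P5}: service 11 + fixed 17 = 28
{P1, P2, P3, P4, P5}: service 11 + fixed 25 = 36
No other subset beats 25.

Open P4 and P5; minimum total cost 25.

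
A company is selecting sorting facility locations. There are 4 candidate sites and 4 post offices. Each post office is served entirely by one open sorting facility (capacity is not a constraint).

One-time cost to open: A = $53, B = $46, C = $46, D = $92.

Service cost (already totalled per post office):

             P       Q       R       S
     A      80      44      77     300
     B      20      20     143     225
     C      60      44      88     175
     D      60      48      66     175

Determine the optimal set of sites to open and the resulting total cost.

For any fixed open set, each post office goes to its cheapest open site; total = fixed + service.
{B, C}: P→B 20, Q→B 20, R→C 88, S→C 175. Service 303; fixed 92; total 395.
{C}: service 367 + fixed 46 = 413
{B, D}: P→B 20, Q→B 20, R→D 66, S→D 175. Service 281; fixed 138; total 419.
{A, B, C, D}: service 281 + fixed 237 = 518
No other subset beats 395.

Open B and C; minimum total cost 395.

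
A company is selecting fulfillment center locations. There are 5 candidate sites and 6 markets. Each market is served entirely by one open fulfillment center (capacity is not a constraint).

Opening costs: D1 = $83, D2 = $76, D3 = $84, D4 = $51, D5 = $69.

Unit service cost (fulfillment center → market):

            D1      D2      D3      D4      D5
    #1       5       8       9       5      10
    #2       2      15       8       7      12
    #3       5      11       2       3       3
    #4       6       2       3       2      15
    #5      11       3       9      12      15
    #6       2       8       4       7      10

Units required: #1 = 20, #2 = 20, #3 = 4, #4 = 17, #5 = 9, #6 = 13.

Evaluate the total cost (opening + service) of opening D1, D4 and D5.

Total cost: 514

Each market is assigned to its cheapest site among the open ones.
{D1, D4, D5}: #1→D1 5·20=100, #2→D1 2·20=40, #3→D4 3·4=12, #4→D4 2·17=34, #5→D1 11·9=99, #6→D1 2·13=26. Service 311; fixed 203; total 514.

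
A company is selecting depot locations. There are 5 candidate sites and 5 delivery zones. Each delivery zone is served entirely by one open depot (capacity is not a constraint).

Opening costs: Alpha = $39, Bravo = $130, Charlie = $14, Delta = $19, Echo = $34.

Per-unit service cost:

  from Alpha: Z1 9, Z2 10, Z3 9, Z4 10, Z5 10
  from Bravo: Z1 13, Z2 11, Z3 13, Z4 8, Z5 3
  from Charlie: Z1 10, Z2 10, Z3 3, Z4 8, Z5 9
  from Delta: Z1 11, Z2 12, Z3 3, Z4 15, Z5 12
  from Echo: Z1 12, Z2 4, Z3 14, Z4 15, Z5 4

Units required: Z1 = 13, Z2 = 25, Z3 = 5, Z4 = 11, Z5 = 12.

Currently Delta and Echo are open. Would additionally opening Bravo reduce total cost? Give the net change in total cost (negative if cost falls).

Current service cost with {Delta, Echo}: 471.
Adding Bravo: each delivery zone re-picks its cheapest; new service cost 382, saving 89.
Extra fixed cost: 130. Net change = 130 − 89 = 41.
(Totals: 524 → 565.)

No — net change +41 (cost rises by 41).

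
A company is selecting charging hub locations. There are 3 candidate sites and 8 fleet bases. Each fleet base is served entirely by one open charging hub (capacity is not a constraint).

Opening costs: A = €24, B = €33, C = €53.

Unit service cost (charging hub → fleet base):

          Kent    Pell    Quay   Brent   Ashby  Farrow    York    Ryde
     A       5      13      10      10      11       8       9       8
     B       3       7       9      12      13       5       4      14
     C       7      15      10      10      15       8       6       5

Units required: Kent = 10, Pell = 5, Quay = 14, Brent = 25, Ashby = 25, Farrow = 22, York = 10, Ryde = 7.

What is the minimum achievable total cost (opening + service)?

Minimum total cost: 979

For any fixed open set, each fleet base goes to its cheapest open site; total = fixed + service.
{A, B}: Kent→B 3·10=30, Pell→B 7·5=35, Quay→B 9·14=126, Brent→A 10·25=250, Ashby→A 11·25=275, Farrow→B 5·22=110, York→B 4·10=40, Ryde→A 8·7=56. Service 922; fixed 57; total 979.
{A, B, C}: Kent→B 3·10=30, Pell→B 7·5=35, Quay→B 9·14=126, Brent→A 10·25=250, Ashby→A 11·25=275, Farrow→B 5·22=110, York→B 4·10=40, Ryde→C 5·7=35. Service 901; fixed 110; total 1011.
{B, C}: service 951 + fixed 86 = 1037
{A}: service 1102 + fixed 24 = 1126
No other subset beats 979.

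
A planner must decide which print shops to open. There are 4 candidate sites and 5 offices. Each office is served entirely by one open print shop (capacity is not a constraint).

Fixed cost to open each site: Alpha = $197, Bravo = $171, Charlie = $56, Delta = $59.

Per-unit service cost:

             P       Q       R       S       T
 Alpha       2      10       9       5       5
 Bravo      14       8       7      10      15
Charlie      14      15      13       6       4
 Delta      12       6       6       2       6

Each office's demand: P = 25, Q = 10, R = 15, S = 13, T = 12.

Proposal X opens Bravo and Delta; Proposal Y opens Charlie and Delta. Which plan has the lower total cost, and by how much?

Proposal Y is cheaper by 139.

Proposal X: {Bravo, Delta}: P→Delta 12·25=300, Q→Delta 6·10=60, R→Delta 6·15=90, S→Delta 2·13=26, T→Delta 6·12=72. Service 548; fixed 230; total 778.
Proposal Y: {Charlie, Delta}: P→Delta 12·25=300, Q→Delta 6·10=60, R→Delta 6·15=90, S→Delta 2·13=26, T→Charlie 4·12=48. Service 524; fixed 115; total 639.
Difference: |778 − 639| = 139.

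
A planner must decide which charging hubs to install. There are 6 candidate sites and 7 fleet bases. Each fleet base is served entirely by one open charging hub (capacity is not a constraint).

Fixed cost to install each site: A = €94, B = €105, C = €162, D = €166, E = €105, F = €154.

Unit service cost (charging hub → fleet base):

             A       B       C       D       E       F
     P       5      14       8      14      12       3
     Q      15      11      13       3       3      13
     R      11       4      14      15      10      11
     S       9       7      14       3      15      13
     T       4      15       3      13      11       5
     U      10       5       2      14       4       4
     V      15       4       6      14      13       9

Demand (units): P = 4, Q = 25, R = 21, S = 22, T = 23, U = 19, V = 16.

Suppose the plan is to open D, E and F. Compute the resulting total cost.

Each fleet base is assigned to its cheapest site among the open ones.
{D, E, F}: P→F 3·4=12, Q→D 3·25=75, R→E 10·21=210, S→D 3·22=66, T→F 5·23=115, U→E 4·19=76, V→F 9·16=144. Service 698; fixed 425; total 1123.

Total cost: 1123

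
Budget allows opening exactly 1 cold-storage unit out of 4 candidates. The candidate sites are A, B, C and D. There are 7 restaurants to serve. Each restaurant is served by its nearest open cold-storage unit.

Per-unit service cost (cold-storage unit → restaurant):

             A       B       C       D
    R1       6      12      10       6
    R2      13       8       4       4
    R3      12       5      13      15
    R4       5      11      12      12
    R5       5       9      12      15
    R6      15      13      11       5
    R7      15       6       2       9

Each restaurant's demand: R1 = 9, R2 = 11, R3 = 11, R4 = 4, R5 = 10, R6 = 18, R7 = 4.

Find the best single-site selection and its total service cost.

With exactly 1 open, each restaurant uses its cheapest among the chosen.
{D}: R1→D 6·9=54, R2→D 4·11=44, R3→D 15·11=165, R4→D 12·4=48, R5→D 15·10=150, R6→D 5·18=90, R7→D 9·4=36. Service cost 587.
{B}: service cost 643
{C}: service cost 651
Among all 4 size-1 choices, {D} is lowest.

Choose D only; total service cost 587.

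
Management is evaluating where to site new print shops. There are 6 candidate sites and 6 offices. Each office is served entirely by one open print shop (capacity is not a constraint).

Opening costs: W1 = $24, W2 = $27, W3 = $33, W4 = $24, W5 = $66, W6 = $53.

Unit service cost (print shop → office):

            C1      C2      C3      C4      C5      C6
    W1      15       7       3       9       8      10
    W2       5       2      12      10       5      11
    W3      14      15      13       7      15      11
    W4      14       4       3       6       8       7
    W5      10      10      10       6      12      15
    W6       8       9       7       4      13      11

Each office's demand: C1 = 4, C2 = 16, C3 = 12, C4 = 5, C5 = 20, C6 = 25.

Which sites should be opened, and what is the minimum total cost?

For any fixed open set, each office goes to its cheapest open site; total = fixed + service.
{W2, W4}: C1→W2 5·4=20, C2→W2 2·16=32, C3→W4 3·12=36, C4→W4 6·5=30, C5→W2 5·20=100, C6→W4 7·25=175. Service 393; fixed 51; total 444.
{W1, W2, W4}: C1→W2 5·4=20, C2→W2 2·16=32, C3→W1 3·12=36, C4→W4 6·5=30, C5→W2 5·20=100, C6→W4 7·25=175. Service 393; fixed 75; total 468.
{W2, W3, W4}: service 393 + fixed 84 = 477
{W1, W2, W3, W4, W5, W6}: service 383 + fixed 227 = 610
No other subset beats 444.

Open W2 and W4; minimum total cost 444.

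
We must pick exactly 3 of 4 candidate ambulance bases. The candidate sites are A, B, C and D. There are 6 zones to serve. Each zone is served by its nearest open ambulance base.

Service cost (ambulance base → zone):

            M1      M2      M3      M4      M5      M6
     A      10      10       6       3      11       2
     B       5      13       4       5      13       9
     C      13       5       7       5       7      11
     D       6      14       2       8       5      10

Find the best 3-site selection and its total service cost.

With exactly 3 open, each zone uses its cheapest among the chosen.
{A, C, D}: M1→D 6, M2→C 5, M3→D 2, M4→A 3, M5→D 5, M6→A 2. Service cost 23.
{A, B, C}: service cost 26
{A, B, D}: service cost 27
Among all 4 size-3 choices, {A, C, D} is lowest.

Choose A, C and D; total service cost 23.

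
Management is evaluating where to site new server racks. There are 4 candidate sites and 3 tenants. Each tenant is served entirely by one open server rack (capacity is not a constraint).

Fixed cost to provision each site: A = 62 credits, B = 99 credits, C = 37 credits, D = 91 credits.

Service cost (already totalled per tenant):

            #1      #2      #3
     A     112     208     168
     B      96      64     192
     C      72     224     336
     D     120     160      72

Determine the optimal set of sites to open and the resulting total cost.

For any fixed open set, each tenant goes to its cheapest open site; total = fixed + service.
{B, D}: #1→B 96, #2→B 64, #3→D 72. Service 232; fixed 190; total 422.
{C, D}: service 304 + fixed 128 = 432
{B, C, D}: service 208 + fixed 227 = 435
{A, B, C, D}: #1→C 72, #2→B 64, #3→D 72. Service 208; fixed 289; total 497.
No other subset beats 422.

Open B and D; minimum total cost 422.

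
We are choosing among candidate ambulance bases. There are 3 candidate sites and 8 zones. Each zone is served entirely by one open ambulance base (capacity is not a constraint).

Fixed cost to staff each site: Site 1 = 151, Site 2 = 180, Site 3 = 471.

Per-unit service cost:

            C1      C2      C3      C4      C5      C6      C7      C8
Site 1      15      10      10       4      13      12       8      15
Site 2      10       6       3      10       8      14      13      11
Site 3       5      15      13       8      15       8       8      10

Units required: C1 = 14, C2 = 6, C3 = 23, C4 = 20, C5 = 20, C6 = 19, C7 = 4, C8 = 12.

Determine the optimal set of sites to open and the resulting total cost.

Open Site 1 and Site 2; minimum total cost 1208.

For any fixed open set, each zone goes to its cheapest open site; total = fixed + service.
{Site 1, Site 2}: C1→Site 2 10·14=140, C2→Site 2 6·6=36, C3→Site 2 3·23=69, C4→Site 1 4·20=80, C5→Site 2 8·20=160, C6→Site 1 12·19=228, C7→Site 1 8·4=32, C8→Site 2 11·12=132. Service 877; fixed 331; total 1208.
{Site 2}: service 1055 + fixed 180 = 1235
{Site 1}: service 1280 + fixed 151 = 1431
{Site 1, Site 2, Site 3}: C1→Site 3 5·14=70, C2→Site 2 6·6=36, C3→Site 2 3·23=69, C4→Site 1 4·20=80, C5→Site 2 8·20=160, C6→Site 3 8·19=152, C7→Site 1 8·4=32, C8→Site 3 10·12=120. Service 719; fixed 802; total 1521.
No other subset beats 1208.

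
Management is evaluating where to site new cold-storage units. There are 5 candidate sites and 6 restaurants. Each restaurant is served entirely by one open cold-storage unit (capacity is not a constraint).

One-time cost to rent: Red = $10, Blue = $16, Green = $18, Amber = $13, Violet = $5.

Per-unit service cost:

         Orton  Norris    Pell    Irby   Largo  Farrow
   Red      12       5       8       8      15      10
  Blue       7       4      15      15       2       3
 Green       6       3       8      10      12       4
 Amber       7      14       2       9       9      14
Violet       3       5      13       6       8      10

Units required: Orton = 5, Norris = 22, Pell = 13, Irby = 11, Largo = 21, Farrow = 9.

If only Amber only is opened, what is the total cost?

Each restaurant is assigned to its cheapest site among the open ones.
{Amber}: Orton→Amber 7·5=35, Norris→Amber 14·22=308, Pell→Amber 2·13=26, Irby→Amber 9·11=99, Largo→Amber 9·21=189, Farrow→Amber 14·9=126. Service 783; fixed 13; total 796.

Total cost: 796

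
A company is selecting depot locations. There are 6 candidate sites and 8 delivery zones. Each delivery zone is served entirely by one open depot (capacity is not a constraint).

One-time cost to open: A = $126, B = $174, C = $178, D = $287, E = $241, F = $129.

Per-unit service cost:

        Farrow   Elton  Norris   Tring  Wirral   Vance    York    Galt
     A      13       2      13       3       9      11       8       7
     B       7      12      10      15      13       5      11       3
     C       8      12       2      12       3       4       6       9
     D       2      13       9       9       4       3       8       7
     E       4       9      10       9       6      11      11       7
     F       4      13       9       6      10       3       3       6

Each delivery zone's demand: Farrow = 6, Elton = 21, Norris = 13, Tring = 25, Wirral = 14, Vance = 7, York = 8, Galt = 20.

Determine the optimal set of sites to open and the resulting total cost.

For any fixed open set, each delivery zone goes to its cheapest open site; total = fixed + service.
{A, C}: Farrow→C 8·6=48, Elton→A 2·21=42, Norris→C 2·13=26, Tring→A 3·25=75, Wirral→C 3·14=42, Vance→C 4·7=28, York→C 6·8=48, Galt→A 7·20=140. Service 449; fixed 304; total 753.
{A, F}: service 549 + fixed 255 = 804
{A, C, F}: Farrow→F 4·6=24, Elton→A 2·21=42, Norris→C 2·13=26, Tring→A 3·25=75, Wirral→C 3·14=42, Vance→F 3·7=21, York→F 3·8=24, Galt→F 6·20=120. Service 374; fixed 433; total 807.
{A, B, C, D, E, F}: Farrow→D 2·6=12, Elton→A 2·21=42, Norris→C 2·13=26, Tring→A 3·25=75, Wirral→C 3·14=42, Vance→D 3·7=21, York→F 3·8=24, Galt→B 3·20=60. Service 302; fixed 1135; total 1437.
No other subset beats 753.

Open A and C; minimum total cost 753.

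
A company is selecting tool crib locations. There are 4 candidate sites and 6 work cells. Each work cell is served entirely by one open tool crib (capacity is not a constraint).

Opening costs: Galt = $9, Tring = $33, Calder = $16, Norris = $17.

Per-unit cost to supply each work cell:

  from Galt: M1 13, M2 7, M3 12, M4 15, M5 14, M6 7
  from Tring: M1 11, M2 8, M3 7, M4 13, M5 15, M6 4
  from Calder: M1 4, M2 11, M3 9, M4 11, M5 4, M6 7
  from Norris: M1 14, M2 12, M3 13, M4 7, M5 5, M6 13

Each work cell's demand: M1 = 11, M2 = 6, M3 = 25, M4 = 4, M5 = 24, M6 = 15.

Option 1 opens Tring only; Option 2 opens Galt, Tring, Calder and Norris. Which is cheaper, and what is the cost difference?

Option 1: {Tring}: M1→Tring 11·11=121, M2→Tring 8·6=48, M3→Tring 7·25=175, M4→Tring 13·4=52, M5→Tring 15·24=360, M6→Tring 4·15=60. Service 816; fixed 33; total 849.
Option 2: {Galt, Tring, Calder, Norris}: M1→Calder 4·11=44, M2→Galt 7·6=42, M3→Tring 7·25=175, M4→Norris 7·4=28, M5→Calder 4·24=96, M6→Tring 4·15=60. Service 445; fixed 75; total 520.
Difference: |849 − 520| = 329.

Option 2 is cheaper by 329.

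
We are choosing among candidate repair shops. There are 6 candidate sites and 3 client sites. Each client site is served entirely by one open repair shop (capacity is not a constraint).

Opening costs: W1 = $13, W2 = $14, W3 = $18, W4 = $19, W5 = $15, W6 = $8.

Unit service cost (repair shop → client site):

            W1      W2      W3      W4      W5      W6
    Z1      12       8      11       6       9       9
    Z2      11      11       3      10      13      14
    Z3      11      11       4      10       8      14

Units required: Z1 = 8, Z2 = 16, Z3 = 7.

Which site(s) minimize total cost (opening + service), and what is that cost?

Open W3 and W4; minimum total cost 161.

For any fixed open set, each client site goes to its cheapest open site; total = fixed + service.
{W3, W4}: Z1→W4 6·8=48, Z2→W3 3·16=48, Z3→W3 4·7=28. Service 124; fixed 37; total 161.
{W3, W4, W6}: service 124 + fixed 45 = 169
{W2, W3}: service 140 + fixed 32 = 172
{W1, W2, W3, W4, W5, W6}: service 124 + fixed 87 = 211
No other subset beats 161.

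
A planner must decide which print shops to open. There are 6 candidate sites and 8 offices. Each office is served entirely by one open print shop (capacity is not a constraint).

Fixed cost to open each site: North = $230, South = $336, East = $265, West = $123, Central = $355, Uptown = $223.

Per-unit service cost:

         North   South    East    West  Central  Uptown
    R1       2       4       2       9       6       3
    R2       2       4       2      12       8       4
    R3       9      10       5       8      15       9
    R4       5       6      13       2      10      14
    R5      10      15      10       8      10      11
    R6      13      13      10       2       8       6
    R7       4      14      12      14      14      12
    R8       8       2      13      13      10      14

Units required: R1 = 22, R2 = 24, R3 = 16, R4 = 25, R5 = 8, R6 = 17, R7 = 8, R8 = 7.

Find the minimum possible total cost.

Minimum total cost: 809

For any fixed open set, each office goes to its cheapest open site; total = fixed + service.
{North, West}: R1→North 2·22=44, R2→North 2·24=48, R3→West 8·16=128, R4→West 2·25=50, R5→West 8·8=64, R6→West 2·17=34, R7→North 4·8=32, R8→North 8·7=56. Service 456; fixed 353; total 809.
{East, West}: service 507 + fixed 388 = 895
{West, Uptown}: service 625 + fixed 346 = 971
{North, South, East, West, Central, Uptown}: R1→North 2·22=44, R2→North 2·24=48, R3→East 5·16=80, R4→West 2·25=50, R5→West 8·8=64, R6→West 2·17=34, R7→North 4·8=32, R8→South 2·7=14. Service 366; fixed 1532; total 1898.
No other subset beats 809.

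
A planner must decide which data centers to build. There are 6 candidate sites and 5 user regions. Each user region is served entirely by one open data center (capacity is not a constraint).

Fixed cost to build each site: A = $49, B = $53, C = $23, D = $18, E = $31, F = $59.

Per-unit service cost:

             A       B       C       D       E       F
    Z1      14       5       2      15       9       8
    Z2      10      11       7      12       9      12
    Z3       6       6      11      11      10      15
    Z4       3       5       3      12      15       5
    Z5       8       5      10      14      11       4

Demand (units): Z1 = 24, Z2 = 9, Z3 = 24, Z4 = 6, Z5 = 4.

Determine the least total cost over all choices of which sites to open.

Minimum total cost: 369

For any fixed open set, each user region goes to its cheapest open site; total = fixed + service.
{B, C}: Z1→C 2·24=48, Z2→C 7·9=63, Z3→B 6·24=144, Z4→C 3·6=18, Z5→B 5·4=20. Service 293; fixed 76; total 369.
{A, C}: service 305 + fixed 72 = 377
{B, C, D}: Z1→C 2·24=48, Z2→C 7·9=63, Z3→B 6·24=144, Z4→C 3·6=18, Z5→B 5·4=20. Service 293; fixed 94; total 387.
{A, B, C, D, E, F}: service 289 + fixed 233 = 522
No other subset beats 369.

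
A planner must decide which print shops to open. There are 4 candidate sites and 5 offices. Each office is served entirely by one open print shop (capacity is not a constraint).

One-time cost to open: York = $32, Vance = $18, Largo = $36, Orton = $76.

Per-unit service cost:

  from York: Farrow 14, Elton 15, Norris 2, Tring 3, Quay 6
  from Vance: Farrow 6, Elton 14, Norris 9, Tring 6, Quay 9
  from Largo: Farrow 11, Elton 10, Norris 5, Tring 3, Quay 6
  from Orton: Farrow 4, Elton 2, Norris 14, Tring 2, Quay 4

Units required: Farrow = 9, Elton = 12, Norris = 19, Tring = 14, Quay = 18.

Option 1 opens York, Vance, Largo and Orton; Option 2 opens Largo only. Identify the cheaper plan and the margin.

Option 1 is cheaper by 140.

Option 1: {York, Vance, Largo, Orton}: Farrow→Orton 4·9=36, Elton→Orton 2·12=24, Norris→York 2·19=38, Tring→Orton 2·14=28, Quay→Orton 4·18=72. Service 198; fixed 162; total 360.
Option 2: {Largo}: Farrow→Largo 11·9=99, Elton→Largo 10·12=120, Norris→Largo 5·19=95, Tring→Largo 3·14=42, Quay→Largo 6·18=108. Service 464; fixed 36; total 500.
Difference: |360 − 500| = 140.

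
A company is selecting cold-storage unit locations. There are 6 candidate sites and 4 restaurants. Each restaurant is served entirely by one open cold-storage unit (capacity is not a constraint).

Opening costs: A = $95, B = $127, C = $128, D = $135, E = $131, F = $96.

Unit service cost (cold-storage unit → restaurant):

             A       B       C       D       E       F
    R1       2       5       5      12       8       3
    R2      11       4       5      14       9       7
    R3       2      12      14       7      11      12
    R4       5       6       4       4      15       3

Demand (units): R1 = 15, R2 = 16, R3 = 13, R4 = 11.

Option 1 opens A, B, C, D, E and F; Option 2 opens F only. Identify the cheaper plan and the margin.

Option 2 is cheaper by 423.

Option 1: {A, B, C, D, E, F}: R1→A 2·15=30, R2→B 4·16=64, R3→A 2·13=26, R4→F 3·11=33. Service 153; fixed 712; total 865.
Option 2: {F}: R1→F 3·15=45, R2→F 7·16=112, R3→F 12·13=156, R4→F 3·11=33. Service 346; fixed 96; total 442.
Difference: |865 − 442| = 423.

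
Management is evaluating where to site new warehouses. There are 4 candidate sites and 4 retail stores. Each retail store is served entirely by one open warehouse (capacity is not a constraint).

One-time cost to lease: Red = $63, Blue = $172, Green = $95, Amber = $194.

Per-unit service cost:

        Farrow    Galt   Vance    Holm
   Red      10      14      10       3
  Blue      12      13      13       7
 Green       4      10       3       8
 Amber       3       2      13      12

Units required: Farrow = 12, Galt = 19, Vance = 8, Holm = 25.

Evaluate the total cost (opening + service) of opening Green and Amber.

Total cost: 587

Each retail store is assigned to its cheapest site among the open ones.
{Green, Amber}: Farrow→Amber 3·12=36, Galt→Amber 2·19=38, Vance→Green 3·8=24, Holm→Green 8·25=200. Service 298; fixed 289; total 587.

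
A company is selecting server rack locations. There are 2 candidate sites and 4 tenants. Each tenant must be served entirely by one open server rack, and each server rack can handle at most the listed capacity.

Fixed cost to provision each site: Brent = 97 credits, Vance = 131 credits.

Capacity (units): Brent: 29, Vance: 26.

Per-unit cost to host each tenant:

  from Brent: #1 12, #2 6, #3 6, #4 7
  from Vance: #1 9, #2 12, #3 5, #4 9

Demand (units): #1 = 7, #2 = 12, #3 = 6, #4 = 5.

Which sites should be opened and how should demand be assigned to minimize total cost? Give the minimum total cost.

Minimum total cost: 428

Open {Brent, Vance}: #1→Vance 9·7=63, #2→Brent 6·12=72, #3→Vance 5·6=30, #4→Brent 7·5=35.
Loads: Brent carries 17/29, Vance carries 13/26. Service 200; fixed 228; total 428.
Next best feasible plan costs 434.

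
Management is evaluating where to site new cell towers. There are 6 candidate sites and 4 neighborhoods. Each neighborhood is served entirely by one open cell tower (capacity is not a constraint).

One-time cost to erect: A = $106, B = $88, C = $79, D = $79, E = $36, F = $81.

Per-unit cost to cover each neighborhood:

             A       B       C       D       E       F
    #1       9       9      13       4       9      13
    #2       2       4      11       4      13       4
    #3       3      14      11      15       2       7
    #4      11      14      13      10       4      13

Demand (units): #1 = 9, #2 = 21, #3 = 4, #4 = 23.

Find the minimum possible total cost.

Minimum total cost: 335

For any fixed open set, each neighborhood goes to its cheapest open site; total = fixed + service.
{D, E}: #1→D 4·9=36, #2→D 4·21=84, #3→E 2·4=8, #4→E 4·23=92. Service 220; fixed 115; total 335.
{A, E}: service 223 + fixed 142 = 365
{E, F}: service 265 + fixed 117 = 382
{A, B, C, D, E, F}: service 178 + fixed 469 = 647
No other subset beats 335.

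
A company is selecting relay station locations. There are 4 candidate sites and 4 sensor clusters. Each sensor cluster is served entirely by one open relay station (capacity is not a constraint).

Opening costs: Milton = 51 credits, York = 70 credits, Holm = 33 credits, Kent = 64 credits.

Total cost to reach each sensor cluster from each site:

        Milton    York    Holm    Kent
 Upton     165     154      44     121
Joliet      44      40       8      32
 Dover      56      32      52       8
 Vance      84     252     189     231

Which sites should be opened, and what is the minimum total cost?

For any fixed open set, each sensor cluster goes to its cheapest open site; total = fixed + service.
{Milton, Holm}: Upton→Holm 44, Joliet→Holm 8, Dover→Holm 52, Vance→Milton 84. Service 188; fixed 84; total 272.
{Milton, Holm, Kent}: Upton→Holm 44, Joliet→Holm 8, Dover→Kent 8, Vance→Milton 84. Service 144; fixed 148; total 292.
{Milton, York, Holm}: service 168 + fixed 154 = 322
{Milton, York, Holm, Kent}: service 144 + fixed 218 = 362
(All 15 nonempty subsets were checked; Milton and Holm is lowest.)

Open Milton and Holm; minimum total cost 272.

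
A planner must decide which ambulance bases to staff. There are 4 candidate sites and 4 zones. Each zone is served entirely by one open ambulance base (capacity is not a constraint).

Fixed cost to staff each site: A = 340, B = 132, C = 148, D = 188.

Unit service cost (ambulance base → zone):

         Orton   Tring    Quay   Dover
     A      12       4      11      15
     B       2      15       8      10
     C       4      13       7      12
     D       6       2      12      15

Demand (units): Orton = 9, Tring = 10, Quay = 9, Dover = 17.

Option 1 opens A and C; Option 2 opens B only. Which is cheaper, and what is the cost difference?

Option 1: {A, C}: Orton→C 4·9=36, Tring→A 4·10=40, Quay→C 7·9=63, Dover→C 12·17=204. Service 343; fixed 488; total 831.
Option 2: {B}: Orton→B 2·9=18, Tring→B 15·10=150, Quay→B 8·9=72, Dover→B 10·17=170. Service 410; fixed 132; total 542.
Difference: |831 − 542| = 289.

Option 2 is cheaper by 289.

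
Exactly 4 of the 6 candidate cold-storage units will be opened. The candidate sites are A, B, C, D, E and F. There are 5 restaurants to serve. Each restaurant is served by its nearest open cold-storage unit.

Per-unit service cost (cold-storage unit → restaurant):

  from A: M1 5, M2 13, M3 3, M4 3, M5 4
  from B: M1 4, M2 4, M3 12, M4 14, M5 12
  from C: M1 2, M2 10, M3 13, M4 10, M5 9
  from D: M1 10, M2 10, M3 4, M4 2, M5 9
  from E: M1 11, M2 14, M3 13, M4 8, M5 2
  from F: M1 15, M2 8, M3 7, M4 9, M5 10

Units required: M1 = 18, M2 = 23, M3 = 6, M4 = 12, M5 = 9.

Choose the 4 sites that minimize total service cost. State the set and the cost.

Choose B, C, D and E; total service cost 194.

With exactly 4 open, each restaurant uses its cheapest among the chosen.
{B, C, D, E}: M1→C 2·18=36, M2→B 4·23=92, M3→D 4·6=24, M4→D 2·12=24, M5→E 2·9=18. Service cost 194.
{A, B, C, E}: service cost 200
{A, B, C, D}: service cost 206
Among all 15 size-4 choices, {B, C, D, E} is lowest.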